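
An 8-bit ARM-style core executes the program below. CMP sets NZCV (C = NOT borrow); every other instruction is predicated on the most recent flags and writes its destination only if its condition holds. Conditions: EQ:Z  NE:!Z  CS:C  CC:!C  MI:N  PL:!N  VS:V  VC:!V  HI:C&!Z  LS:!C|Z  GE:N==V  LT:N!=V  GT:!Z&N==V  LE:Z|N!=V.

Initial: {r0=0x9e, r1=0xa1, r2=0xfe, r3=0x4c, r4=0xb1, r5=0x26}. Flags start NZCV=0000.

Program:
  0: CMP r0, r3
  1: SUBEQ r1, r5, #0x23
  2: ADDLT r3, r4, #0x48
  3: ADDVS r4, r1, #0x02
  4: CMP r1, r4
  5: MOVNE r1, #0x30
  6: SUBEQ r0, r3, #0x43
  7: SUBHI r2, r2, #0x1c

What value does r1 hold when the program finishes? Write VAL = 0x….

VAL = 0x30

0: ✓ CMP  NZCV=0011
1: · SUBEQ
2: ✓ ADDLT  r3←0xf9
3: ✓ ADDVS  r4←0xa3
4: ✓ CMP  NZCV=1000
5: ✓ MOVNE  r1←0x30
6: · SUBEQ
7: · SUBHI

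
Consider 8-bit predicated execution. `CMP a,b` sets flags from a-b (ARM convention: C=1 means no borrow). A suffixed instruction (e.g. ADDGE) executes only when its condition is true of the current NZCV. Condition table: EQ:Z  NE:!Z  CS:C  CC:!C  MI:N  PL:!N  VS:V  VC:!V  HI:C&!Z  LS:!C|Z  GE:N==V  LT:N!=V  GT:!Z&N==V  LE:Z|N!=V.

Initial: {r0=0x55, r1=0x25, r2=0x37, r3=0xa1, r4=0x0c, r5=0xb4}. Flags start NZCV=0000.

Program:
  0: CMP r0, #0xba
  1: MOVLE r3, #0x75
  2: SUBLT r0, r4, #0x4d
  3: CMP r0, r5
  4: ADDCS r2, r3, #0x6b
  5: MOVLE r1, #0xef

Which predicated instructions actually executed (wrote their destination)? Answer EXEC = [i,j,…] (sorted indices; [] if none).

EXEC = []

[0] flags=1001 → (cmp)
[1] flags=1001 LE?F → skip
[2] flags=1001 LT?F → skip
[3] flags=1001 → (cmp)
[4] flags=1001 CS?F → skip
[5] flags=1001 LE?F → skip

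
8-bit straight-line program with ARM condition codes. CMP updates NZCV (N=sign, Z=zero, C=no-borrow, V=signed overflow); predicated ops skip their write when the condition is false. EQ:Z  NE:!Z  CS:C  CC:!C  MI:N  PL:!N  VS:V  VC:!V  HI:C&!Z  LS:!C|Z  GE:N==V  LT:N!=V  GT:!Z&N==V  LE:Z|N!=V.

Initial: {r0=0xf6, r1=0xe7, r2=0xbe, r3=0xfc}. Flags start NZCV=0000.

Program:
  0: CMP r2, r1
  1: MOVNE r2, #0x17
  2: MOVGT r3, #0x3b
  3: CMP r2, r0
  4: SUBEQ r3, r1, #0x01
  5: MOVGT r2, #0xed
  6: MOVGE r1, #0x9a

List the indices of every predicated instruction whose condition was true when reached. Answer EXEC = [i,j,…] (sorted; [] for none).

0: ✓ CMP  NZCV=1000
1: ✓ MOVNE  r2←0x17
2: · MOVGT
3: ✓ CMP  NZCV=0000
4: · SUBEQ
5: ✓ MOVGT  r2←0xed
6: ✓ MOVGE  r1←0x9a

EXEC = [1,5,6]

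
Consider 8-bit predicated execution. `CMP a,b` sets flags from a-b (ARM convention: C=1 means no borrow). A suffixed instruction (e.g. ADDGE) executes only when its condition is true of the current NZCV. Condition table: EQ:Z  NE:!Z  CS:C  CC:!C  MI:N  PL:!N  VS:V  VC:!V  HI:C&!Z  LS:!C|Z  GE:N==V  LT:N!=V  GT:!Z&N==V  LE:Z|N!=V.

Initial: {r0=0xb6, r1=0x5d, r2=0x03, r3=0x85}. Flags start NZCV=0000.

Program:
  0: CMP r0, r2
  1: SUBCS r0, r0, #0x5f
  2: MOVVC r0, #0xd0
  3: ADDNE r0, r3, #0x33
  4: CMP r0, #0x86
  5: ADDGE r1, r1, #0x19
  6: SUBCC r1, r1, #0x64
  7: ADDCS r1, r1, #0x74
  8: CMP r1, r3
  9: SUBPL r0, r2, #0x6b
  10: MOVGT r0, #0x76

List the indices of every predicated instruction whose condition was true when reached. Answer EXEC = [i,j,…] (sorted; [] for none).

EXEC = [1,2,3,5,7,9,10]

[0] flags=1010 → (cmp)
[1] flags=1010 CS?T → r0=0x57
[2] flags=1010 VC?T → r0=0xd0
[3] flags=1010 NE?T → r0=0xb8
[4] flags=0010 → (cmp)
[5] flags=0010 GE?T → r1=0x76
[6] flags=0010 CC?F → skip
[7] flags=0010 CS?T → r1=0xea
[8] flags=0010 → (cmp)
[9] flags=0010 PL?T → r0=0x98
[10] flags=0010 GT?T → r0=0x76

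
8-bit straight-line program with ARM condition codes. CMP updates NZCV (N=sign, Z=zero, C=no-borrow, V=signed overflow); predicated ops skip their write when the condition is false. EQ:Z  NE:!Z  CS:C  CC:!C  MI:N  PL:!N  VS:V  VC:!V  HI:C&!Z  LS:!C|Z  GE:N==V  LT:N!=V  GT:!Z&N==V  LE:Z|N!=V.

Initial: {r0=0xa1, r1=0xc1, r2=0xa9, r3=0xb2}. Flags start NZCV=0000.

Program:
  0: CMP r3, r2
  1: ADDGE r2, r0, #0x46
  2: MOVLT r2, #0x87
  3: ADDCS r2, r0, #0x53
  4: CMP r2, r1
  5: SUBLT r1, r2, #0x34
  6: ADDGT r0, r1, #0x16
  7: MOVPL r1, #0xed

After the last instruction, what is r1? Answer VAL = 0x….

0: ✓ CMP  NZCV=0010
1: ✓ ADDGE  r2←0xe7
2: · MOVLT
3: ✓ ADDCS  r2←0xf4
4: ✓ CMP  NZCV=0010
5: · SUBLT
6: ✓ ADDGT  r0←0xd7
7: ✓ MOVPL  r1←0xed

VAL = 0xed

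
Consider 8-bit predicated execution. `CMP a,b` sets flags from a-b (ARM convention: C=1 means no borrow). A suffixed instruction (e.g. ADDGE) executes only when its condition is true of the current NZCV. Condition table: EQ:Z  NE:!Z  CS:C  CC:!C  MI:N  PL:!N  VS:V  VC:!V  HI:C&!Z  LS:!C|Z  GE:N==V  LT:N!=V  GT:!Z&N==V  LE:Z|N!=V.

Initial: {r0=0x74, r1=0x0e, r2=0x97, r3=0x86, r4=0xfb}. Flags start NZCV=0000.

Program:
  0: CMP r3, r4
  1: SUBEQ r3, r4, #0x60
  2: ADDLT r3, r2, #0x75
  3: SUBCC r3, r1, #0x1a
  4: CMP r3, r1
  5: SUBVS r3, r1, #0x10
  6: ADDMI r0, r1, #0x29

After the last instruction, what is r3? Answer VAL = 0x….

[0] flags=1000 → (cmp)
[1] flags=1000 EQ?F → skip
[2] flags=1000 LT?T → r3=0x0c
[3] flags=1000 CC?T → r3=0xf4
[4] flags=1010 → (cmp)
[5] flags=1010 VS?F → skip
[6] flags=1010 MI?T → r0=0x37

VAL = 0xf4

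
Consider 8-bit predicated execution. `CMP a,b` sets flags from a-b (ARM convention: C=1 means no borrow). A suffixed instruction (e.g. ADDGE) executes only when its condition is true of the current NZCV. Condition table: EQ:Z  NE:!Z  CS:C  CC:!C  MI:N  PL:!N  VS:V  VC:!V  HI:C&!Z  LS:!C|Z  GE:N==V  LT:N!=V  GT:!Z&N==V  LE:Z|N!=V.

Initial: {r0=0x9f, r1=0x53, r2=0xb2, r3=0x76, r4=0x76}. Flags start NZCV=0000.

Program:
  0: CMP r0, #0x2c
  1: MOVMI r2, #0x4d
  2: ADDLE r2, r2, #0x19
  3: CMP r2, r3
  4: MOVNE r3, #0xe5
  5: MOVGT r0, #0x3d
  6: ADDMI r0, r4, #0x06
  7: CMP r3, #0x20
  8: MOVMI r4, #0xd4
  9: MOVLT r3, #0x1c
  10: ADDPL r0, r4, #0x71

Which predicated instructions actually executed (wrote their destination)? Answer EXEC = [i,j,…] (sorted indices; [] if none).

EXEC = [2,4,8,9]

0: ✓ CMP  NZCV=0011
1: · MOVMI
2: ✓ ADDLE  r2←0xcb
3: ✓ CMP  NZCV=0011
4: ✓ MOVNE  r3←0xe5
5: · MOVGT
6: · ADDMI
7: ✓ CMP  NZCV=1010
8: ✓ MOVMI  r4←0xd4
9: ✓ MOVLT  r3←0x1c
10: · ADDPL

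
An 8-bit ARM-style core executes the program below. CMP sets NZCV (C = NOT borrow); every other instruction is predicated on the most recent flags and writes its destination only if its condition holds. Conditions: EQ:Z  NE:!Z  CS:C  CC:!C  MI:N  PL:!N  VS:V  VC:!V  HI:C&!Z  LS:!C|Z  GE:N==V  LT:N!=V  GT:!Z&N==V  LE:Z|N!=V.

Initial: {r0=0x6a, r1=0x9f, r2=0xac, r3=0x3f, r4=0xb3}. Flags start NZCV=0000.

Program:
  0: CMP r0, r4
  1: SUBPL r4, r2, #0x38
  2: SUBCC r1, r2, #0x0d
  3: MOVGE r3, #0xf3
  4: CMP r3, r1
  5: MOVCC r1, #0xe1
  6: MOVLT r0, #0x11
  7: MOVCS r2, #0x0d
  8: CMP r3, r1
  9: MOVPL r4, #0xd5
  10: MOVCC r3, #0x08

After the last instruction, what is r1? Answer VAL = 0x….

VAL = 0x9f

0: ✓ CMP  NZCV=1001
1: · SUBPL
2: ✓ SUBCC  r1←0x9f
3: ✓ MOVGE  r3←0xf3
4: ✓ CMP  NZCV=0010
5: · MOVCC
6: · MOVLT
7: ✓ MOVCS  r2←0x0d
8: ✓ CMP  NZCV=0010
9: ✓ MOVPL  r4←0xd5
10: · MOVCC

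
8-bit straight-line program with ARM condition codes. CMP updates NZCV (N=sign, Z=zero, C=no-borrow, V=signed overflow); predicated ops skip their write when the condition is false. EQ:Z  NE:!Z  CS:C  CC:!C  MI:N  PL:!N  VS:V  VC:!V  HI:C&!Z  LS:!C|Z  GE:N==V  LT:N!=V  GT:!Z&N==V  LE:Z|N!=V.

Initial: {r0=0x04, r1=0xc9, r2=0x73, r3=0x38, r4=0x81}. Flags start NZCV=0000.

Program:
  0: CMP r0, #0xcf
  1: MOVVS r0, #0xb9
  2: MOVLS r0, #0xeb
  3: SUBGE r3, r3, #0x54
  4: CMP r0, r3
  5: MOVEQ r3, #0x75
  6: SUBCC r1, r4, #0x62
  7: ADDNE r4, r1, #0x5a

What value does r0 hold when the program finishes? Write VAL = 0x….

VAL = 0xeb

[0] flags=0000 → (cmp)
[1] flags=0000 VS?F → skip
[2] flags=0000 LS?T → r0=0xeb
[3] flags=0000 GE?T → r3=0xe4
[4] flags=0010 → (cmp)
[5] flags=0010 EQ?F → skip
[6] flags=0010 CC?F → skip
[7] flags=0010 NE?T → r4=0x23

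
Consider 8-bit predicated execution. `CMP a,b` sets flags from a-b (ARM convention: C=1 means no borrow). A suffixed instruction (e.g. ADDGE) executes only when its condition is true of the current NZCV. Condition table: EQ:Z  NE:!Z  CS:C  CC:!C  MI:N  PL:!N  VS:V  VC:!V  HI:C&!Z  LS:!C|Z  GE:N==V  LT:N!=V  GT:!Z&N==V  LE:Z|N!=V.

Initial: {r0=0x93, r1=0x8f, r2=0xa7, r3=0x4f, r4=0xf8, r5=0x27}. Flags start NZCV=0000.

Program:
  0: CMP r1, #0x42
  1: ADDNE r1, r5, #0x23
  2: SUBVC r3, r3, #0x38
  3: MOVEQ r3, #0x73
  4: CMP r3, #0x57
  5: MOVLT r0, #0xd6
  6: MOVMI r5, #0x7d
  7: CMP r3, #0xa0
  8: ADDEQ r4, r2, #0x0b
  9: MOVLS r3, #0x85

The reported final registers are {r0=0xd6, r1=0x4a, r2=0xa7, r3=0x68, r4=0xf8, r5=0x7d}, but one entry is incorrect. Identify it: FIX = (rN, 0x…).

0: ✓ CMP  NZCV=0011
1: ✓ ADDNE  r1←0x4a
2: · SUBVC
3: · MOVEQ
4: ✓ CMP  NZCV=1000
5: ✓ MOVLT  r0←0xd6
6: ✓ MOVMI  r5←0x7d
7: ✓ CMP  NZCV=1001
8: · ADDEQ
9: ✓ MOVLS  r3←0x85

FIX = (r3, 0x85)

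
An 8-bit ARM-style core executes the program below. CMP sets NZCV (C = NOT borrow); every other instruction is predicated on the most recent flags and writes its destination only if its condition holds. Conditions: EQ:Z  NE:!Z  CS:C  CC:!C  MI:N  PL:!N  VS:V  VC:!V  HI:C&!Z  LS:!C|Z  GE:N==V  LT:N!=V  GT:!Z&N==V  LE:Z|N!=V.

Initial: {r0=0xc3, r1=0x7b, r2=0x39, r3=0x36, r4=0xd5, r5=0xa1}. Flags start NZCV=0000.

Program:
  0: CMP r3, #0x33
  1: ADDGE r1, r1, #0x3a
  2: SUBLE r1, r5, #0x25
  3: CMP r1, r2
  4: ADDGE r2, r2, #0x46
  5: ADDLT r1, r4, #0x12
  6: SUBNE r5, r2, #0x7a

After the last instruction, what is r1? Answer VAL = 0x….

0: ✓ CMP  NZCV=0010
1: ✓ ADDGE  r1←0xb5
2: · SUBLE
3: ✓ CMP  NZCV=0011
4: · ADDGE
5: ✓ ADDLT  r1←0xe7
6: ✓ SUBNE  r5←0xbf

VAL = 0xe7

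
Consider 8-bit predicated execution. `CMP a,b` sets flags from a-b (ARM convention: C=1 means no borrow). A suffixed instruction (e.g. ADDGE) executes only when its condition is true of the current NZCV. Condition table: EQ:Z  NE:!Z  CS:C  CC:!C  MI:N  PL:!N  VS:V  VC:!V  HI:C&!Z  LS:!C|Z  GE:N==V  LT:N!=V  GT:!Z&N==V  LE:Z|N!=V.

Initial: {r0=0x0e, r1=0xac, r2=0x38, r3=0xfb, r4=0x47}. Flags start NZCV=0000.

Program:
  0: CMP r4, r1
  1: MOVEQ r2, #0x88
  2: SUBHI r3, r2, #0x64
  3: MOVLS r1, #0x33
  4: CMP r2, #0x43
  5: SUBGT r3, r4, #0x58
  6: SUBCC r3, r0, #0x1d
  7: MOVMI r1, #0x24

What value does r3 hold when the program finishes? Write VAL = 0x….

VAL = 0xf1

0: ✓ CMP  NZCV=1001
1: · MOVEQ
2: · SUBHI
3: ✓ MOVLS  r1←0x33
4: ✓ CMP  NZCV=1000
5: · SUBGT
6: ✓ SUBCC  r3←0xf1
7: ✓ MOVMI  r1←0x24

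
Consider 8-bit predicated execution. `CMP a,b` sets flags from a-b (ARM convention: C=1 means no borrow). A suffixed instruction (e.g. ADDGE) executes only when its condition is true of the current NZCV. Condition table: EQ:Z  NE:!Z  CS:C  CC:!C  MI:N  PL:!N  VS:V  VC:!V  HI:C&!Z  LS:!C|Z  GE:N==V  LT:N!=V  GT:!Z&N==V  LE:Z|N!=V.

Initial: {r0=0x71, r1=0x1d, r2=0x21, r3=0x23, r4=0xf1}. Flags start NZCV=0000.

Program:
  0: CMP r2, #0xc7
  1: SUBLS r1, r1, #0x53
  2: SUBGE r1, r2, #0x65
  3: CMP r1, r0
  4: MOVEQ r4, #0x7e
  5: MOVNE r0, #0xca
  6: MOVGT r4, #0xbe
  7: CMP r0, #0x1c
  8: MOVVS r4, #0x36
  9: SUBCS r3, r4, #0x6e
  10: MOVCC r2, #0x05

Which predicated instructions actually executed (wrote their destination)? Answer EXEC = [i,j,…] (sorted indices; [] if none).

[0] flags=0000 → (cmp)
[1] flags=0000 LS?T → r1=0xca
[2] flags=0000 GE?T → r1=0xbc
[3] flags=0011 → (cmp)
[4] flags=0011 EQ?F → skip
[5] flags=0011 NE?T → r0=0xca
[6] flags=0011 GT?F → skip
[7] flags=1010 → (cmp)
[8] flags=1010 VS?F → skip
[9] flags=1010 CS?T → r3=0x83
[10] flags=1010 CC?F → skip

EXEC = [1,2,5,9]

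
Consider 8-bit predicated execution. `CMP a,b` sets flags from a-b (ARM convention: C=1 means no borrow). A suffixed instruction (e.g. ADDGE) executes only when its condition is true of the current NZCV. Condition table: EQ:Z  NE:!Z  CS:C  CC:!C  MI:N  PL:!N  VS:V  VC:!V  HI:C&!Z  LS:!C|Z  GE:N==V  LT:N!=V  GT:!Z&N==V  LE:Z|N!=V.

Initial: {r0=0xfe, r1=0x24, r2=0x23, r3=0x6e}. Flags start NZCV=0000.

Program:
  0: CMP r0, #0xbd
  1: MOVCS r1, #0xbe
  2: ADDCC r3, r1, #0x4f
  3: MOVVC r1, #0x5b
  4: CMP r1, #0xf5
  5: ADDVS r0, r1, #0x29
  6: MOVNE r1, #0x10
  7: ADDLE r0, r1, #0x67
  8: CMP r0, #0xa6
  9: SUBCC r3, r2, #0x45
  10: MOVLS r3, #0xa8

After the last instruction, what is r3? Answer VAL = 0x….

VAL = 0x6e

[0] flags=0010 → (cmp)
[1] flags=0010 CS?T → r1=0xbe
[2] flags=0010 CC?F → skip
[3] flags=0010 VC?T → r1=0x5b
[4] flags=0000 → (cmp)
[5] flags=0000 VS?F → skip
[6] flags=0000 NE?T → r1=0x10
[7] flags=0000 LE?F → skip
[8] flags=0010 → (cmp)
[9] flags=0010 CC?F → skip
[10] flags=0010 LS?F → skip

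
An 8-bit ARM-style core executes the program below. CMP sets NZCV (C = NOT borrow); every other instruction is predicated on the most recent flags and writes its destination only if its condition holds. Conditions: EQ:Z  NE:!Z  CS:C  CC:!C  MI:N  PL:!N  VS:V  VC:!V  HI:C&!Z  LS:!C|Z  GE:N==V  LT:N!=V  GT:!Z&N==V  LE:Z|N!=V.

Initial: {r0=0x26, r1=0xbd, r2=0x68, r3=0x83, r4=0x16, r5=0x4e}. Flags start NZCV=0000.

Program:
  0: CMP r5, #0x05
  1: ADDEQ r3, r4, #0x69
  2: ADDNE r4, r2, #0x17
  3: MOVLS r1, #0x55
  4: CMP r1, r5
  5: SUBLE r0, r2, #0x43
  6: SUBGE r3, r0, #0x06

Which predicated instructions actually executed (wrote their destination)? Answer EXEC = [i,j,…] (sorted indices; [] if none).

EXEC = [2,5]

[0] flags=0010 → (cmp)
[1] flags=0010 EQ?F → skip
[2] flags=0010 NE?T → r4=0x7f
[3] flags=0010 LS?F → skip
[4] flags=0011 → (cmp)
[5] flags=0011 LE?T → r0=0x25
[6] flags=0011 GE?F → skip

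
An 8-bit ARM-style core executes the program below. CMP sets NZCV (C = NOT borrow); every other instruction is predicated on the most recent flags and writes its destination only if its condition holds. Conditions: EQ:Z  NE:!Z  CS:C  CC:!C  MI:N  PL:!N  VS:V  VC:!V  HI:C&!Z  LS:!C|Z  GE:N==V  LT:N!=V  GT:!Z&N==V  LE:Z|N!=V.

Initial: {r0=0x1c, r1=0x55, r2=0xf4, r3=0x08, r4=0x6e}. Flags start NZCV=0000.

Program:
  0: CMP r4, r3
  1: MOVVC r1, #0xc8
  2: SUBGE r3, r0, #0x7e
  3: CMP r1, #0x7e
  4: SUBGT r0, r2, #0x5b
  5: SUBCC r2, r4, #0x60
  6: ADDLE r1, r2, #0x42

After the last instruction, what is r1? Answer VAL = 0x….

VAL = 0x36

0: ✓ CMP  NZCV=0010
1: ✓ MOVVC  r1←0xc8
2: ✓ SUBGE  r3←0x9e
3: ✓ CMP  NZCV=0011
4: · SUBGT
5: · SUBCC
6: ✓ ADDLE  r1←0x36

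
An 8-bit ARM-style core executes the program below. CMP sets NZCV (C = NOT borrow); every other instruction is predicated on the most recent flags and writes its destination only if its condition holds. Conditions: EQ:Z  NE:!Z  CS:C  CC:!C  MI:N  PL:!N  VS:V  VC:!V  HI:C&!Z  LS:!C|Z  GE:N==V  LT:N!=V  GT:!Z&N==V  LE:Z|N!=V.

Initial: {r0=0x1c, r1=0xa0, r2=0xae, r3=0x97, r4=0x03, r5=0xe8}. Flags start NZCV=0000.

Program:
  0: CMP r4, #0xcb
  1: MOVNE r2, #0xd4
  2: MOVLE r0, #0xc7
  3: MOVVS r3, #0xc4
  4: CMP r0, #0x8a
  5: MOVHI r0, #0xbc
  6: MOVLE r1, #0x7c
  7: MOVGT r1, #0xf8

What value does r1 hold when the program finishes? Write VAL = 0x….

0: ✓ CMP  NZCV=0000
1: ✓ MOVNE  r2←0xd4
2: · MOVLE
3: · MOVVS
4: ✓ CMP  NZCV=1001
5: · MOVHI
6: · MOVLE
7: ✓ MOVGT  r1←0xf8

VAL = 0xf8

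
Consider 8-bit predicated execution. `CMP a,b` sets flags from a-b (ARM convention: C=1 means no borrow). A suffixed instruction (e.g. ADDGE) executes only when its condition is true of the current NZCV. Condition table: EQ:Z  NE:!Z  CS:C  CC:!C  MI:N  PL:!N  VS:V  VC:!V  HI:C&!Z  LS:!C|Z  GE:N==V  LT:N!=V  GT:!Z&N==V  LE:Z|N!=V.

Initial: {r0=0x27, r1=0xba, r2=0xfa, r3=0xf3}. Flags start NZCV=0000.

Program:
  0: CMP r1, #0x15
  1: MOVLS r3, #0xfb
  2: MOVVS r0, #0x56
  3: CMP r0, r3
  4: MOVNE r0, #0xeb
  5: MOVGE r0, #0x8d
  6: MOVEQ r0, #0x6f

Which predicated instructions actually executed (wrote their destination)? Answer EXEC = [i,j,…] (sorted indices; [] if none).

0: ✓ CMP  NZCV=1010
1: · MOVLS
2: · MOVVS
3: ✓ CMP  NZCV=0000
4: ✓ MOVNE  r0←0xeb
5: ✓ MOVGE  r0←0x8d
6: · MOVEQ

EXEC = [4,5]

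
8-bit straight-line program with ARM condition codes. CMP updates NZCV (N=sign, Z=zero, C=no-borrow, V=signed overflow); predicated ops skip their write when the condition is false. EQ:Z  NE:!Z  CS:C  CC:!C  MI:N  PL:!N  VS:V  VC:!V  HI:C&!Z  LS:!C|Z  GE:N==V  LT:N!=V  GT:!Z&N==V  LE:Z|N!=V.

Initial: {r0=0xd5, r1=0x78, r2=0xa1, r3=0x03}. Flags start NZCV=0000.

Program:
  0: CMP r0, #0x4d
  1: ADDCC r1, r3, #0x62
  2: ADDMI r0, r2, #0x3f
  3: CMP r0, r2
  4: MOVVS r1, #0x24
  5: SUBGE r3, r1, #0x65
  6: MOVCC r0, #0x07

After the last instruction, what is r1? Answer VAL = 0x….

0: ✓ CMP  NZCV=1010
1: · ADDCC
2: ✓ ADDMI  r0←0xe0
3: ✓ CMP  NZCV=0010
4: · MOVVS
5: ✓ SUBGE  r3←0x13
6: · MOVCC

VAL = 0x78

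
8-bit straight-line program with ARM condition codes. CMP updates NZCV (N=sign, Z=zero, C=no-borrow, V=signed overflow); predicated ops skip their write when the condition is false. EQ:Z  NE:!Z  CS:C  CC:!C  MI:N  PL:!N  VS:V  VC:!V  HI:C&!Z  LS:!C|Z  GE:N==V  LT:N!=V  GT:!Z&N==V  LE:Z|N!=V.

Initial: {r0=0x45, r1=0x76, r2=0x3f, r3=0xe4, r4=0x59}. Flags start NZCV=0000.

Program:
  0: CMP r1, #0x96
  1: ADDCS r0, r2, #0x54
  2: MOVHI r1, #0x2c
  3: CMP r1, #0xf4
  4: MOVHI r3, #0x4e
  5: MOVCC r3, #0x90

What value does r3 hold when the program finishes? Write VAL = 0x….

VAL = 0x90

0: ✓ CMP  NZCV=1001
1: · ADDCS
2: · MOVHI
3: ✓ CMP  NZCV=1001
4: · MOVHI
5: ✓ MOVCC  r3←0x90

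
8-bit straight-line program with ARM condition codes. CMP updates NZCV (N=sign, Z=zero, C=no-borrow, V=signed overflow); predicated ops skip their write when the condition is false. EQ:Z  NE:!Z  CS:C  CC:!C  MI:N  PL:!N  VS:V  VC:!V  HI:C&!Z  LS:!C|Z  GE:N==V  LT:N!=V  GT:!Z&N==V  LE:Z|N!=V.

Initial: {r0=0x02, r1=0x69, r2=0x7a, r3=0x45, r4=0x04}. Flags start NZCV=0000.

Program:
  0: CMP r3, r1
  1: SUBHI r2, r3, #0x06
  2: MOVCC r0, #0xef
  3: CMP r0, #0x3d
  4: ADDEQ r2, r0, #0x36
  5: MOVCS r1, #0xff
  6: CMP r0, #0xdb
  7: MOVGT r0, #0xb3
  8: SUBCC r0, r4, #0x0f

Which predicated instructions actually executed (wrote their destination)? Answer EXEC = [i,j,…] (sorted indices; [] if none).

0: ✓ CMP  NZCV=1000
1: · SUBHI
2: ✓ MOVCC  r0←0xef
3: ✓ CMP  NZCV=1010
4: · ADDEQ
5: ✓ MOVCS  r1←0xff
6: ✓ CMP  NZCV=0010
7: ✓ MOVGT  r0←0xb3
8: · SUBCC

EXEC = [2,5,7]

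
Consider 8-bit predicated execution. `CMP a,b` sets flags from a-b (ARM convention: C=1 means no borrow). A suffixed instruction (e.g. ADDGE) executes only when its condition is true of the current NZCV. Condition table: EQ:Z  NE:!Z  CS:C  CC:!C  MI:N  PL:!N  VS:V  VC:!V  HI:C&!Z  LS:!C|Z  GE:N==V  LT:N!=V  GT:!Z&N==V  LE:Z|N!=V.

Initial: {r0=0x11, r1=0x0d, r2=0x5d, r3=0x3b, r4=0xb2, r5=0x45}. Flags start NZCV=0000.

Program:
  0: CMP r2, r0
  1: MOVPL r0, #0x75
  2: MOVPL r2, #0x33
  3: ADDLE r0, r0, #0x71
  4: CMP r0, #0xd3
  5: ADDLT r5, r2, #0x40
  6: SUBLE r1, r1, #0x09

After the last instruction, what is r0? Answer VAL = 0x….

VAL = 0x75

0: ✓ CMP  NZCV=0010
1: ✓ MOVPL  r0←0x75
2: ✓ MOVPL  r2←0x33
3: · ADDLE
4: ✓ CMP  NZCV=1001
5: · ADDLT
6: · SUBLE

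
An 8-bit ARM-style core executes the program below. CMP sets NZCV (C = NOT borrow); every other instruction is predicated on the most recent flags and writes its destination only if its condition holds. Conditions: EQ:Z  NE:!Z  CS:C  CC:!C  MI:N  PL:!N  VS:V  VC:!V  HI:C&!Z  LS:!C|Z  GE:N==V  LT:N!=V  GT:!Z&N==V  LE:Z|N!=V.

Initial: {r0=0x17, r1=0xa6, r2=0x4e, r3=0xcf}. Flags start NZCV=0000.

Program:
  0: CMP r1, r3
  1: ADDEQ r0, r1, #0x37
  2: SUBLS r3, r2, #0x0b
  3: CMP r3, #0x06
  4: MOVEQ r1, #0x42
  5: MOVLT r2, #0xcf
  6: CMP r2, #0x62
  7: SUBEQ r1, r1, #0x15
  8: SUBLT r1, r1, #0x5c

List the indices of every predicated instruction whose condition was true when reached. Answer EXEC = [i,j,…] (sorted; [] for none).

[0] flags=1000 → (cmp)
[1] flags=1000 EQ?F → skip
[2] flags=1000 LS?T → r3=0x43
[3] flags=0010 → (cmp)
[4] flags=0010 EQ?F → skip
[5] flags=0010 LT?F → skip
[6] flags=1000 → (cmp)
[7] flags=1000 EQ?F → skip
[8] flags=1000 LT?T → r1=0x4a

EXEC = [2,8]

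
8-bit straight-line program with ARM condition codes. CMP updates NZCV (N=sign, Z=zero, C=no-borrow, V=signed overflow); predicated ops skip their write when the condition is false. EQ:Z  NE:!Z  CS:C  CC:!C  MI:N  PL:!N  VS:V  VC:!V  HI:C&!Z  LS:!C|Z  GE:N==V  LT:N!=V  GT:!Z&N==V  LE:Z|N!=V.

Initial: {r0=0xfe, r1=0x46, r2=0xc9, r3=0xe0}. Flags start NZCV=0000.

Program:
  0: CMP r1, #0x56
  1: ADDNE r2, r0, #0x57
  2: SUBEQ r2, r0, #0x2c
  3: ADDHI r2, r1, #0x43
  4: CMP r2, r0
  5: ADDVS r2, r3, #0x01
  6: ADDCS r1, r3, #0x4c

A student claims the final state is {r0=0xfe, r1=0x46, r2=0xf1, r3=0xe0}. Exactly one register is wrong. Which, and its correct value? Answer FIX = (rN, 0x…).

0: ✓ CMP  NZCV=1000
1: ✓ ADDNE  r2←0x55
2: · SUBEQ
3: · ADDHI
4: ✓ CMP  NZCV=0000
5: · ADDVS
6: · ADDCS

FIX = (r2, 0x55)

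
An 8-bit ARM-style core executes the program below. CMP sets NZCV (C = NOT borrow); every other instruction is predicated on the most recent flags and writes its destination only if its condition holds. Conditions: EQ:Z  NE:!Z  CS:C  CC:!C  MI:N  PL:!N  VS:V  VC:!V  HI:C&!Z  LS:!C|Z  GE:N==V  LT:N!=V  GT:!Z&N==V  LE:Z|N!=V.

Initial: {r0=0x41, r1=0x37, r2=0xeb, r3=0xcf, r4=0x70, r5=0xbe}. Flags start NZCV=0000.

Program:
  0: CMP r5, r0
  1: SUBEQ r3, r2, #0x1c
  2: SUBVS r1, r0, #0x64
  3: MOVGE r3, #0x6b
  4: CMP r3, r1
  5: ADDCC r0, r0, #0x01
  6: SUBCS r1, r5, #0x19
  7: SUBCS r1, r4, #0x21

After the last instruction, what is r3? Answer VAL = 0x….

[0] flags=0011 → (cmp)
[1] flags=0011 EQ?F → skip
[2] flags=0011 VS?T → r1=0xdd
[3] flags=0011 GE?F → skip
[4] flags=1000 → (cmp)
[5] flags=1000 CC?T → r0=0x42
[6] flags=1000 CS?F → skip
[7] flags=1000 CS?F → skip

VAL = 0xcf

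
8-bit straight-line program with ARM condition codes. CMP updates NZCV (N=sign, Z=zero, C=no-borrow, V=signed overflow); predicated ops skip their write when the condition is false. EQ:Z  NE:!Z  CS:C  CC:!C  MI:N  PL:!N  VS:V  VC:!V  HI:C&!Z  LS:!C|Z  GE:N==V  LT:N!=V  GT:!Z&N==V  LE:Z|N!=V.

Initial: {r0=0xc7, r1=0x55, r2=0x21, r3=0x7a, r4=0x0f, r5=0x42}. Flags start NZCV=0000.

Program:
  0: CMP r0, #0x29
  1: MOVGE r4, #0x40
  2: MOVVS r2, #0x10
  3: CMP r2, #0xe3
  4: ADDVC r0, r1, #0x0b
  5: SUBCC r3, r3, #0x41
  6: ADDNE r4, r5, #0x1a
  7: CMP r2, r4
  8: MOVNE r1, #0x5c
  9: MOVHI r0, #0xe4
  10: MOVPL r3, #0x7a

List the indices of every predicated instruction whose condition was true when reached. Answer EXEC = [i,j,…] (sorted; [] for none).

0: ✓ CMP  NZCV=1010
1: · MOVGE
2: · MOVVS
3: ✓ CMP  NZCV=0000
4: ✓ ADDVC  r0←0x60
5: ✓ SUBCC  r3←0x39
6: ✓ ADDNE  r4←0x5c
7: ✓ CMP  NZCV=1000
8: ✓ MOVNE  r1←0x5c
9: · MOVHI
10: · MOVPL

EXEC = [4,5,6,8]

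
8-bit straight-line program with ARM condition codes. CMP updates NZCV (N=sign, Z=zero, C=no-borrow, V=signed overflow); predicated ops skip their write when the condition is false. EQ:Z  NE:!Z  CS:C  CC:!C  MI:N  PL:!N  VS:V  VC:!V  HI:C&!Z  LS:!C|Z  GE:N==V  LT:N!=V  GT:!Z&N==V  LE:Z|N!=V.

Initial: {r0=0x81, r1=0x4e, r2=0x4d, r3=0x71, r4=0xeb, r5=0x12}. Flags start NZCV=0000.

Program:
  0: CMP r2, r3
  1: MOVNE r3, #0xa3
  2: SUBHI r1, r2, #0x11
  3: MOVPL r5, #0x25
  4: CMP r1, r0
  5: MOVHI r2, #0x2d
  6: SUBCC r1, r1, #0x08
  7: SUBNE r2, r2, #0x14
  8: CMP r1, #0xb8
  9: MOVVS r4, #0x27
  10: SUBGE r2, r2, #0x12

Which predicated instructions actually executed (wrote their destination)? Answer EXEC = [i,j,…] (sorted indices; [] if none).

0: ✓ CMP  NZCV=1000
1: ✓ MOVNE  r3←0xa3
2: · SUBHI
3: · MOVPL
4: ✓ CMP  NZCV=1001
5: · MOVHI
6: ✓ SUBCC  r1←0x46
7: ✓ SUBNE  r2←0x39
8: ✓ CMP  NZCV=1001
9: ✓ MOVVS  r4←0x27
10: ✓ SUBGE  r2←0x27

EXEC = [1,6,7,9,10]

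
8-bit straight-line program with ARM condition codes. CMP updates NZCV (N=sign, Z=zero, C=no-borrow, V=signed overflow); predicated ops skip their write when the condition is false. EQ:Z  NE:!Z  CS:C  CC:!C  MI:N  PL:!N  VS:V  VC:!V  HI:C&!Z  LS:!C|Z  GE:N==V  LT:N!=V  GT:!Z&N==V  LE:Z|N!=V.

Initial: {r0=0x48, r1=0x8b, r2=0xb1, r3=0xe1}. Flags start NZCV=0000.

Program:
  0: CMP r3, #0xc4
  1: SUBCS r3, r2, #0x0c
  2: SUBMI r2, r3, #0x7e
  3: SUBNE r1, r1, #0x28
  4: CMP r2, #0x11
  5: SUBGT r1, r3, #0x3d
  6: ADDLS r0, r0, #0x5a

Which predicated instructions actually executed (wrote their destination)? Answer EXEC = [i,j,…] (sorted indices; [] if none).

EXEC = [1,3]

0: ✓ CMP  NZCV=0010
1: ✓ SUBCS  r3←0xa5
2: · SUBMI
3: ✓ SUBNE  r1←0x63
4: ✓ CMP  NZCV=1010
5: · SUBGT
6: · ADDLS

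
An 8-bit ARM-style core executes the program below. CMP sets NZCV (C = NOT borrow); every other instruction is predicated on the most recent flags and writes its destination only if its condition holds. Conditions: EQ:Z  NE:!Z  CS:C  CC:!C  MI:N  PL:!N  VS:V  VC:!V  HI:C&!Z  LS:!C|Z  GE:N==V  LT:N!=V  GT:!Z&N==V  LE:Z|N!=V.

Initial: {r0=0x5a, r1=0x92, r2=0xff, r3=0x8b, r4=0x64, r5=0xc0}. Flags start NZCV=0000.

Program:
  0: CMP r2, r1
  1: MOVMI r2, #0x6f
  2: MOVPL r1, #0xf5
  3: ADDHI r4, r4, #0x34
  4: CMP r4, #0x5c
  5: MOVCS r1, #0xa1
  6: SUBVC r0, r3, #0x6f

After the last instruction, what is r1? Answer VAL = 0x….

VAL = 0xa1

[0] flags=0010 → (cmp)
[1] flags=0010 MI?F → skip
[2] flags=0010 PL?T → r1=0xf5
[3] flags=0010 HI?T → r4=0x98
[4] flags=0011 → (cmp)
[5] flags=0011 CS?T → r1=0xa1
[6] flags=0011 VC?F → skip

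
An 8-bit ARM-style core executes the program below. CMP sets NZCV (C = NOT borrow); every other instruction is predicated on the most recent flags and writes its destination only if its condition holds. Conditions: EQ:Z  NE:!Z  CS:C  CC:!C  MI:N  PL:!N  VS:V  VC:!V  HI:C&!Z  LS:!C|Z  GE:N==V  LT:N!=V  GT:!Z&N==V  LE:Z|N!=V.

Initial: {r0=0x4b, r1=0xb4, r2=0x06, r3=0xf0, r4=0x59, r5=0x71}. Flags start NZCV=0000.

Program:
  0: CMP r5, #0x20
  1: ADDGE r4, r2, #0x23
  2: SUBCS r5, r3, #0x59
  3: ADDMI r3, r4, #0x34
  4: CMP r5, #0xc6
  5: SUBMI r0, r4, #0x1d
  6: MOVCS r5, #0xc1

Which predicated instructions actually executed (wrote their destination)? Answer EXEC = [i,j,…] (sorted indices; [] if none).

[0] flags=0010 → (cmp)
[1] flags=0010 GE?T → r4=0x29
[2] flags=0010 CS?T → r5=0x97
[3] flags=0010 MI?F → skip
[4] flags=1000 → (cmp)
[5] flags=1000 MI?T → r0=0x0c
[6] flags=1000 CS?F → skip

EXEC = [1,2,5]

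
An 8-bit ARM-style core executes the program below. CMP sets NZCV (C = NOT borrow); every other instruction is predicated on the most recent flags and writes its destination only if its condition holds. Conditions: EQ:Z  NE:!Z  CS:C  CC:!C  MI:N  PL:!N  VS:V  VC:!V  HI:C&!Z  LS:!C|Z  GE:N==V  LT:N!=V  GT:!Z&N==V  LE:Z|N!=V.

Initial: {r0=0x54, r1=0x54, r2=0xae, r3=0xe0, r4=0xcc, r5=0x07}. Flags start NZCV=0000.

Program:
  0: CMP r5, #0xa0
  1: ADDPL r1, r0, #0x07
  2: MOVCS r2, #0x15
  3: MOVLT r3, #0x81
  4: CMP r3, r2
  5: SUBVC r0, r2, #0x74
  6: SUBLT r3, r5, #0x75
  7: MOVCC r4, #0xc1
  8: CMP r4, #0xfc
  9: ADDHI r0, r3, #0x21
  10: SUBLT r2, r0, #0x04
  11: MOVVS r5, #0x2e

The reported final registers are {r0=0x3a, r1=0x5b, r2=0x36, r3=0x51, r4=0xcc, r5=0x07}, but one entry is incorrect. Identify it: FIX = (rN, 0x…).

[0] flags=0000 → (cmp)
[1] flags=0000 PL?T → r1=0x5b
[2] flags=0000 CS?F → skip
[3] flags=0000 LT?F → skip
[4] flags=0010 → (cmp)
[5] flags=0010 VC?T → r0=0x3a
[6] flags=0010 LT?F → skip
[7] flags=0010 CC?F → skip
[8] flags=1000 → (cmp)
[9] flags=1000 HI?F → skip
[10] flags=1000 LT?T → r2=0x36
[11] flags=1000 VS?F → skip

FIX = (r3, 0xe0)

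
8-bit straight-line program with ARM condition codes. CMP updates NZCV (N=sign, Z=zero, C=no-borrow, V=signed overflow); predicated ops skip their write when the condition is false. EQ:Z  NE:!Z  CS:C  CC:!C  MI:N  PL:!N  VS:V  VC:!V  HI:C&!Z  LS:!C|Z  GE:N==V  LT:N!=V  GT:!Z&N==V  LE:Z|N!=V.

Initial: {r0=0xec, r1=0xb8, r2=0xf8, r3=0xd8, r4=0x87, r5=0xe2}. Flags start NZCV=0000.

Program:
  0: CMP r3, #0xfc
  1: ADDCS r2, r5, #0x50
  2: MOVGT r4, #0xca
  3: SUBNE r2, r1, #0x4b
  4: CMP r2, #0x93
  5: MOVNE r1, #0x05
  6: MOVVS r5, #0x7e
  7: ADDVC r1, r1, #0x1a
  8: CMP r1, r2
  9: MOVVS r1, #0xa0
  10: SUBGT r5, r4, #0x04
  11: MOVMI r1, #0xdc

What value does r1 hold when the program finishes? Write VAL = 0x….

VAL = 0xdc

[0] flags=1000 → (cmp)
[1] flags=1000 CS?F → skip
[2] flags=1000 GT?F → skip
[3] flags=1000 NE?T → r2=0x6d
[4] flags=1001 → (cmp)
[5] flags=1001 NE?T → r1=0x05
[6] flags=1001 VS?T → r5=0x7e
[7] flags=1001 VC?F → skip
[8] flags=1000 → (cmp)
[9] flags=1000 VS?F → skip
[10] flags=1000 GT?F → skip
[11] flags=1000 MI?T → r1=0xdc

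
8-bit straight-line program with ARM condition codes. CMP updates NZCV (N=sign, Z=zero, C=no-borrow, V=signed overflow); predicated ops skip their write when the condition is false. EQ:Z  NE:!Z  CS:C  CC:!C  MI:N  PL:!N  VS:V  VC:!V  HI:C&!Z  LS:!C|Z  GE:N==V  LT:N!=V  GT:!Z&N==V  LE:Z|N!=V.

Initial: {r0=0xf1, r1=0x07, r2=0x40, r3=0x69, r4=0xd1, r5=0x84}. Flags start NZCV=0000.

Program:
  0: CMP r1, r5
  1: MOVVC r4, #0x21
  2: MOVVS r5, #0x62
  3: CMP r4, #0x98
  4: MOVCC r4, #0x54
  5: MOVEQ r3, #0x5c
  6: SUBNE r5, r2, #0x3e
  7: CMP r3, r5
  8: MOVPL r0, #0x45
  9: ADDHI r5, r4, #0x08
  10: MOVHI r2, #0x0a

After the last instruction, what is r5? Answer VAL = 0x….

[0] flags=1001 → (cmp)
[1] flags=1001 VC?F → skip
[2] flags=1001 VS?T → r5=0x62
[3] flags=0010 → (cmp)
[4] flags=0010 CC?F → skip
[5] flags=0010 EQ?F → skip
[6] flags=0010 NE?T → r5=0x02
[7] flags=0010 → (cmp)
[8] flags=0010 PL?T → r0=0x45
[9] flags=0010 HI?T → r5=0xd9
[10] flags=0010 HI?T → r2=0x0a

VAL = 0xd9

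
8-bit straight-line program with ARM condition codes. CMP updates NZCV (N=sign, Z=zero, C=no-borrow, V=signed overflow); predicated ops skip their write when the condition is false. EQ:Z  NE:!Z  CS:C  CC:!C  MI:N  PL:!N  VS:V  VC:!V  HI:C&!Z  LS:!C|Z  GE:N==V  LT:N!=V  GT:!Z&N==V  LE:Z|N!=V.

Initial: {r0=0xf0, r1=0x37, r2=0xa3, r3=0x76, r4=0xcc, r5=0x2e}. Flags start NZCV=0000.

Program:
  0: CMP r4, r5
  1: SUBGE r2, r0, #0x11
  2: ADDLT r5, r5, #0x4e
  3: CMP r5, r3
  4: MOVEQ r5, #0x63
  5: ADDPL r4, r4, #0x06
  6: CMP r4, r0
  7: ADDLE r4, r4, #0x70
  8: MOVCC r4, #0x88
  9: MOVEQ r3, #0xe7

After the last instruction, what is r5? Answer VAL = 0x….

0: ✓ CMP  NZCV=1010
1: · SUBGE
2: ✓ ADDLT  r5←0x7c
3: ✓ CMP  NZCV=0010
4: · MOVEQ
5: ✓ ADDPL  r4←0xd2
6: ✓ CMP  NZCV=1000
7: ✓ ADDLE  r4←0x42
8: ✓ MOVCC  r4←0x88
9: · MOVEQ

VAL = 0x7c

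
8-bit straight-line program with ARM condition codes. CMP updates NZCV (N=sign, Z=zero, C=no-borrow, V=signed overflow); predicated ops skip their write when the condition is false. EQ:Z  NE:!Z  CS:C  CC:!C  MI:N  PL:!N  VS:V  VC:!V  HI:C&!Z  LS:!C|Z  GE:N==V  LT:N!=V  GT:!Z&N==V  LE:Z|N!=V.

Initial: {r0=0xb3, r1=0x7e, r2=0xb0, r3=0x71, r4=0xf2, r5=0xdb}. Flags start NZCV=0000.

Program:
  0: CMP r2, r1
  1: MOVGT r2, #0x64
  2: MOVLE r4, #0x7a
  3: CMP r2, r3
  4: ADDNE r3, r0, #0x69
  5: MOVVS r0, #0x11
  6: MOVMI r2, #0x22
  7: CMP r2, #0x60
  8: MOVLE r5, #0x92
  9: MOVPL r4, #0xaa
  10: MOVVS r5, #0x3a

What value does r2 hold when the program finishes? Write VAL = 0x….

0: ✓ CMP  NZCV=0011
1: · MOVGT
2: ✓ MOVLE  r4←0x7a
3: ✓ CMP  NZCV=0011
4: ✓ ADDNE  r3←0x1c
5: ✓ MOVVS  r0←0x11
6: · MOVMI
7: ✓ CMP  NZCV=0011
8: ✓ MOVLE  r5←0x92
9: ✓ MOVPL  r4←0xaa
10: ✓ MOVVS  r5←0x3a

VAL = 0xb0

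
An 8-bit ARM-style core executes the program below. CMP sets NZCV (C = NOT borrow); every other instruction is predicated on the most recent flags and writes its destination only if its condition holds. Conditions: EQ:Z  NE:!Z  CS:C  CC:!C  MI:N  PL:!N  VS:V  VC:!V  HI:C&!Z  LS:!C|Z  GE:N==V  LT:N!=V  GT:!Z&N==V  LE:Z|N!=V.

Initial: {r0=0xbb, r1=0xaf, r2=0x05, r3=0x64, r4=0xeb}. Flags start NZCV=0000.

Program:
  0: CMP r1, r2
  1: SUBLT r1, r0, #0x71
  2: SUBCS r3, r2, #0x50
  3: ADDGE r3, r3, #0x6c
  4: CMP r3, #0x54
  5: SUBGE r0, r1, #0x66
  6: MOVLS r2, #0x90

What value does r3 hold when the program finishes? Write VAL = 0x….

[0] flags=1010 → (cmp)
[1] flags=1010 LT?T → r1=0x4a
[2] flags=1010 CS?T → r3=0xb5
[3] flags=1010 GE?F → skip
[4] flags=0011 → (cmp)
[5] flags=0011 GE?F → skip
[6] flags=0011 LS?F → skip

VAL = 0xb5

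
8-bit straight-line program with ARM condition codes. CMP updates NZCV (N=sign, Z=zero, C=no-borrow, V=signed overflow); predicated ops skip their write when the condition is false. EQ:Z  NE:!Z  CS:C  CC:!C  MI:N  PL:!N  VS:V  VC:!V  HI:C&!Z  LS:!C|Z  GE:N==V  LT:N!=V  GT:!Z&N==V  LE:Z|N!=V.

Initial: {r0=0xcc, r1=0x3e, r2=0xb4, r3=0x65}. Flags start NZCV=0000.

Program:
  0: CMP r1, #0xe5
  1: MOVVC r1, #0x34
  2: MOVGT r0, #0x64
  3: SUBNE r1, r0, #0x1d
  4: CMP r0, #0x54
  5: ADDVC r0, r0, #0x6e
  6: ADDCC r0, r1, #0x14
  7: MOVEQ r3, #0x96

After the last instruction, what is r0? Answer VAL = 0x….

[0] flags=0000 → (cmp)
[1] flags=0000 VC?T → r1=0x34
[2] flags=0000 GT?T → r0=0x64
[3] flags=0000 NE?T → r1=0x47
[4] flags=0010 → (cmp)
[5] flags=0010 VC?T → r0=0xd2
[6] flags=0010 CC?F → skip
[7] flags=0010 EQ?F → skip

VAL = 0xd2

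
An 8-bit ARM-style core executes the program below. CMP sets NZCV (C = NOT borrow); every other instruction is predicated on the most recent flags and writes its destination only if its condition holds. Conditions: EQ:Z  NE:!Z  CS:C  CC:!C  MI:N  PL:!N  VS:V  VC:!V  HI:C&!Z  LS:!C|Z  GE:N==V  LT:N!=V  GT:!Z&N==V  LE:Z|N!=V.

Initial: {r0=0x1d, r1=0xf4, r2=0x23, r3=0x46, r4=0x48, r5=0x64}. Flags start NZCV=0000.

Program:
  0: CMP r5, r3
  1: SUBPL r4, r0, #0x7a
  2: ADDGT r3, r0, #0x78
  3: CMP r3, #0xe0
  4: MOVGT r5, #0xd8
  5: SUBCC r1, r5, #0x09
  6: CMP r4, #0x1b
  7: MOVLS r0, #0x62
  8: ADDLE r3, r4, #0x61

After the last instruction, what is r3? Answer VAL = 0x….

VAL = 0x04

[0] flags=0010 → (cmp)
[1] flags=0010 PL?T → r4=0xa3
[2] flags=0010 GT?T → r3=0x95
[3] flags=1000 → (cmp)
[4] flags=1000 GT?F → skip
[5] flags=1000 CC?T → r1=0x5b
[6] flags=1010 → (cmp)
[7] flags=1010 LS?F → skip
[8] flags=1010 LE?T → r3=0x04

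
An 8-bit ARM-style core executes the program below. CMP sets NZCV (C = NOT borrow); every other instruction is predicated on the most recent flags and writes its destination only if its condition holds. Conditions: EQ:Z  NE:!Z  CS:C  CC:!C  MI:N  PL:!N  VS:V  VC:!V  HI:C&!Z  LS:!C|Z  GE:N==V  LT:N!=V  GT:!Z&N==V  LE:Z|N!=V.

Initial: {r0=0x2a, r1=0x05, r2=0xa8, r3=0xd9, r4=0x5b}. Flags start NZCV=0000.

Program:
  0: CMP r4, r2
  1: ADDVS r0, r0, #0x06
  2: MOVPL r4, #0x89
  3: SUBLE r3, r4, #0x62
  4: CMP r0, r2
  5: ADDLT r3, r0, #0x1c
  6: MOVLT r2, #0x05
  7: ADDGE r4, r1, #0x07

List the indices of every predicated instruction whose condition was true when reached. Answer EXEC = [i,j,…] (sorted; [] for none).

[0] flags=1001 → (cmp)
[1] flags=1001 VS?T → r0=0x30
[2] flags=1001 PL?F → skip
[3] flags=1001 LE?F → skip
[4] flags=1001 → (cmp)
[5] flags=1001 LT?F → skip
[6] flags=1001 LT?F → skip
[7] flags=1001 GE?T → r4=0x0c

EXEC = [1,7]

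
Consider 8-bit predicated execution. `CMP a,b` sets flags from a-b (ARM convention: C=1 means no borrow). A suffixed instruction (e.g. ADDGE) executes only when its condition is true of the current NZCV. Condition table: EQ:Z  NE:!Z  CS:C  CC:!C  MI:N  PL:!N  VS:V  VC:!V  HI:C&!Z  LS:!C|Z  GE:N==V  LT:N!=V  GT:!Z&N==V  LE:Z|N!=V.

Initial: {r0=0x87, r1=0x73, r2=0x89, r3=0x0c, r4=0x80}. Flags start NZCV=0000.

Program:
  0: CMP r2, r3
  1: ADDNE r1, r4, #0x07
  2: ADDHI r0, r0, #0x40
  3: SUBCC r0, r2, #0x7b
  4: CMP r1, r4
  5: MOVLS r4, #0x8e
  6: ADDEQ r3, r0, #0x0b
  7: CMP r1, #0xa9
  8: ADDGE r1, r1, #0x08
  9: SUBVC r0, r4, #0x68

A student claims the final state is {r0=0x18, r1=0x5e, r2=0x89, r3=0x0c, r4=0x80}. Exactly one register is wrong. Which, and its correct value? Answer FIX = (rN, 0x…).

0: ✓ CMP  NZCV=0011
1: ✓ ADDNE  r1←0x87
2: ✓ ADDHI  r0←0xc7
3: · SUBCC
4: ✓ CMP  NZCV=0010
5: · MOVLS
6: · ADDEQ
7: ✓ CMP  NZCV=1000
8: · ADDGE
9: ✓ SUBVC  r0←0x18

FIX = (r1, 0x87)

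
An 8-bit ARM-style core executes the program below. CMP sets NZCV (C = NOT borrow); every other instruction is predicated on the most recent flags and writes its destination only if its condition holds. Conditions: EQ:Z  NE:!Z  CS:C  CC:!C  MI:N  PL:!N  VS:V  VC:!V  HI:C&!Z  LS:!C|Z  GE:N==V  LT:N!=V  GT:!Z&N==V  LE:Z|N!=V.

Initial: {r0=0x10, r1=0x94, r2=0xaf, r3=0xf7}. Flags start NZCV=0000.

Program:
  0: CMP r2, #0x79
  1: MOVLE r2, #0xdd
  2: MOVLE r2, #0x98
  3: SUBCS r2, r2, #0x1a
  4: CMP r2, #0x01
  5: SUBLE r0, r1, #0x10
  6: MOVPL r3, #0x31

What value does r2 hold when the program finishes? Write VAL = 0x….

[0] flags=0011 → (cmp)
[1] flags=0011 LE?T → r2=0xdd
[2] flags=0011 LE?T → r2=0x98
[3] flags=0011 CS?T → r2=0x7e
[4] flags=0010 → (cmp)
[5] flags=0010 LE?F → skip
[6] flags=0010 PL?T → r3=0x31

VAL = 0x7e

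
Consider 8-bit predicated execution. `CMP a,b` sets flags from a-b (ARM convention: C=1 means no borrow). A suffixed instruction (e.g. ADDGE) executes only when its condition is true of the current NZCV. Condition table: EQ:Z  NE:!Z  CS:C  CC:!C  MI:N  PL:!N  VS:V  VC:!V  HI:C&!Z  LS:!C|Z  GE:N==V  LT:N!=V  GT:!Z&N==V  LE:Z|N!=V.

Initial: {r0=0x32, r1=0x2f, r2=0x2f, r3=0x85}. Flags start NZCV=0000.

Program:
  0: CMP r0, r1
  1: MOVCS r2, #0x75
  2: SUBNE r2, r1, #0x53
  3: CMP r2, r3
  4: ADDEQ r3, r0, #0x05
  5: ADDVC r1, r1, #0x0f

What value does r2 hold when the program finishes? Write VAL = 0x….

VAL = 0xdc

[0] flags=0010 → (cmp)
[1] flags=0010 CS?T → r2=0x75
[2] flags=0010 NE?T → r2=0xdc
[3] flags=0010 → (cmp)
[4] flags=0010 EQ?F → skip
[5] flags=0010 VC?T → r1=0x3e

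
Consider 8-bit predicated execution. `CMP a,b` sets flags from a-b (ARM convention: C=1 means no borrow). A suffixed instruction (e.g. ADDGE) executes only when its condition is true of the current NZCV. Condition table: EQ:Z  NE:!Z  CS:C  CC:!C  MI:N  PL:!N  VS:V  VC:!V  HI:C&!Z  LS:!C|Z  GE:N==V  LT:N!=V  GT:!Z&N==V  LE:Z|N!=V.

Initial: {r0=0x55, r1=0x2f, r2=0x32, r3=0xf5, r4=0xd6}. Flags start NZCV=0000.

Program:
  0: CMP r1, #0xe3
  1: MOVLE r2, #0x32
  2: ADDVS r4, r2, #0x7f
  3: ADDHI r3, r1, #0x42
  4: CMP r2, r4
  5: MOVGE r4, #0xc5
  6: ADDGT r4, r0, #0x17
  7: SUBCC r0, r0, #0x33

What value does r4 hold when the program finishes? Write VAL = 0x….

0: ✓ CMP  NZCV=0000
1: · MOVLE
2: · ADDVS
3: · ADDHI
4: ✓ CMP  NZCV=0000
5: ✓ MOVGE  r4←0xc5
6: ✓ ADDGT  r4←0x6c
7: ✓ SUBCC  r0←0x22

VAL = 0x6c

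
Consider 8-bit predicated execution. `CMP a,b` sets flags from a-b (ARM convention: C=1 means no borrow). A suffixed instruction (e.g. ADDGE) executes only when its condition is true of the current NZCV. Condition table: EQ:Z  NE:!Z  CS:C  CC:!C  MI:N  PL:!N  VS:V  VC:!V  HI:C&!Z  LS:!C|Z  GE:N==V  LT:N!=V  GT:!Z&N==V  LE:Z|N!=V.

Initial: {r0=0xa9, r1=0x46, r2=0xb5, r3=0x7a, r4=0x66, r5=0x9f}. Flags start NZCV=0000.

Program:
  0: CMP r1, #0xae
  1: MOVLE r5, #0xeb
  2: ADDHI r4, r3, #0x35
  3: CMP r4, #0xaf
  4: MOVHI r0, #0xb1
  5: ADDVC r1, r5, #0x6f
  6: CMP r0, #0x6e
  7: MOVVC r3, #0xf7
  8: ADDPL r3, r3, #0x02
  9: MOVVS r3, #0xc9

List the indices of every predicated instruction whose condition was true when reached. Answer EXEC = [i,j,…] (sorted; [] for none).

EXEC = [8,9]

0: ✓ CMP  NZCV=1001
1: · MOVLE
2: · ADDHI
3: ✓ CMP  NZCV=1001
4: · MOVHI
5: · ADDVC
6: ✓ CMP  NZCV=0011
7: · MOVVC
8: ✓ ADDPL  r3←0x7c
9: ✓ MOVVS  r3←0xc9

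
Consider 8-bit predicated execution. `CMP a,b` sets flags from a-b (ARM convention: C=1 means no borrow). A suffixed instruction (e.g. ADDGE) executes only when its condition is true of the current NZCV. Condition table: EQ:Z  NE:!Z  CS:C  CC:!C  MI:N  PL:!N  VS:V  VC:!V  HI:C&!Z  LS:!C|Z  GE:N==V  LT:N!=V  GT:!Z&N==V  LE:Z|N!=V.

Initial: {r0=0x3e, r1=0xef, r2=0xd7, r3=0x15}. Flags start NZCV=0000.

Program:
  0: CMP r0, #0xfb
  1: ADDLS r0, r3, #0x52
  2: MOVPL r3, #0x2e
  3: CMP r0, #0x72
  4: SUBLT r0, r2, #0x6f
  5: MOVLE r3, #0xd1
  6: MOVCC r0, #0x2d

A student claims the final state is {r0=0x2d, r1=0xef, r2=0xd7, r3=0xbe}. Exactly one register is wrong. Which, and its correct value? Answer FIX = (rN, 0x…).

0: ✓ CMP  NZCV=0000
1: ✓ ADDLS  r0←0x67
2: ✓ MOVPL  r3←0x2e
3: ✓ CMP  NZCV=1000
4: ✓ SUBLT  r0←0x68
5: ✓ MOVLE  r3←0xd1
6: ✓ MOVCC  r0←0x2d

FIX = (r3, 0xd1)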